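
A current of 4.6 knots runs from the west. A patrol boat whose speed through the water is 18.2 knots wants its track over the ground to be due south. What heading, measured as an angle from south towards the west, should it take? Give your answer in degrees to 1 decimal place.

14.6°

The current pushes perpendicular to the desired track; the heading must have a component into the current equal to 4.6 knots: 18.2 sin θ = 4.6.
sin θ = 0.2527, so θ = 14.640°.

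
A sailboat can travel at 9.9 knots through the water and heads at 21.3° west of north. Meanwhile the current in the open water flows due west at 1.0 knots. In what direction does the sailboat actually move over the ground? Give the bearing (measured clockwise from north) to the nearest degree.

Taking east as x and north as y: velocity relative to the water = (-3.596, 9.224) knots; the water relative to ground = (-1.000, 0.000) knots.
Velocity relative to ground = (-3.596, 9.224) + (-1.000, 0.000) = (-4.596, 9.224) knots.
Bearing = atan2(-4.60, 9.22) = 333.51° clockwise from north.

334°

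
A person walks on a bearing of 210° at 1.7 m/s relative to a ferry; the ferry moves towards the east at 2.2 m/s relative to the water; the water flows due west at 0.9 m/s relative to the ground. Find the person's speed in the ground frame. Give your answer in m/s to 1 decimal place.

1.5 m/s

In east/north components (m/s): person relative to ferry = (-0.850, -1.472); ferry relative to water = (2.200, 0.000); water relative to ground = (-0.900, 0.000).
Sum = (0.450, -1.472) m/s.
Speed = |(0.450, -1.472)| = 1.539 m/s.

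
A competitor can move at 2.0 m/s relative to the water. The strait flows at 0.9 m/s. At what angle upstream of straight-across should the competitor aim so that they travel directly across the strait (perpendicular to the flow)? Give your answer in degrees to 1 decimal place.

To cancel the current, the upstream component of the competitor's velocity must equal the flow: 2.0 sin θ = 0.9.
sin θ = 0.9 / 2.0 = 0.4500.
θ = arcsin(0.4500) = 26.744°.

26.7°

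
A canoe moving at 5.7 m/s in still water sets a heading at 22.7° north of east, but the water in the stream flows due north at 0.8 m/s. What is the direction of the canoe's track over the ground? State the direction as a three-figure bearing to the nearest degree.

060°

Taking east as x and north as y: velocity relative to the water = (5.258, 2.200) m/s; the water relative to ground = (0.000, 0.800) m/s.
Velocity relative to ground = (5.258, 2.200) + (0.000, 0.800) = (5.258, 3.000) m/s.
Bearing = atan2(5.26, 3.00) = 60.30° clockwise from north.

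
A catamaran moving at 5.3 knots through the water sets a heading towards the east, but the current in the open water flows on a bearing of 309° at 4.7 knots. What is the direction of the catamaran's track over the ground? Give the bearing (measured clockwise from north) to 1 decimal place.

Taking east as x and north as y: velocity relative to the water = (5.300, 0.000) knots; the water relative to ground = (-3.653, 2.958) knots.
Velocity relative to ground = (5.300, 0.000) + (-3.653, 2.958) = (1.647, 2.958) knots.
Bearing = atan2(1.65, 2.96) = 29.12° clockwise from north.

029.1°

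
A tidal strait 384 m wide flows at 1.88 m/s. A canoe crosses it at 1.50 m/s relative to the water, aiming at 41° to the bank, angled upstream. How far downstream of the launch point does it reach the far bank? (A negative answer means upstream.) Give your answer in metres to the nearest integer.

292 m

Perpendicular speed = 0.984 m/s; crossing time = 384 / 0.984 = 390.209 s.
Net downstream speed = 0.748 m/s.
Drift = 0.748 × 390.209 = 291.851 m (downstream).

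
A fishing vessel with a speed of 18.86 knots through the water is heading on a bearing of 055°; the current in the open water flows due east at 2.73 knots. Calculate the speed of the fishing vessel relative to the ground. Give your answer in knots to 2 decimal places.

Taking east as x and north as y: velocity relative to the water = (15.449, 10.818) knots; the water relative to ground = (2.730, 0.000) knots.
Velocity relative to ground = (15.449, 10.818) + (2.730, 0.000) = (18.179, 10.818) knots.
Speed = |(18.179, 10.818)| = 21.154 knots.

21.15 knots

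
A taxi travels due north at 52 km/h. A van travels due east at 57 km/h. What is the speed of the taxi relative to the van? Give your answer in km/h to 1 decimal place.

Taking east as x and north as y: taxi velocity = (0.000, 52.000) km/h; van velocity = (57.000, 0.000) km/h.
Velocity of taxi relative to van = (0.000, 52.000) − (57.000, 0.000) = (-57.000, 52.000) km/h.
Magnitude = |(-57.000, 52.000)| = 77.156 km/h.

77.2 km/h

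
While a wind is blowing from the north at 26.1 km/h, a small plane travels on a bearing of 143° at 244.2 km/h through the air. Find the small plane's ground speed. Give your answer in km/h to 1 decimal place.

Taking east as x and north as y: velocity relative to the air = (146.963, -195.027) km/h; the air relative to ground = (0.000, -26.100) km/h.
Velocity relative to ground = (146.963, -195.027) + (0.000, -26.100) = (146.963, -221.127) km/h.
Speed = |(146.963, -221.127)| = 265.509 km/h.

265.5 km/h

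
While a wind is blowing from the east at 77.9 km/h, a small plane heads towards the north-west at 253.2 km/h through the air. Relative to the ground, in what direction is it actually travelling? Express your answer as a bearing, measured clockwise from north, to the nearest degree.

Taking east as x and north as y: velocity relative to the air = (-179.039, 179.039) km/h; the air relative to ground = (-77.900, 0.000) km/h.
Velocity relative to ground = (-179.039, 179.039) + (-77.900, 0.000) = (-256.939, 179.039) km/h.
Bearing = atan2(-256.94, 179.04) = 304.87° clockwise from north.

305°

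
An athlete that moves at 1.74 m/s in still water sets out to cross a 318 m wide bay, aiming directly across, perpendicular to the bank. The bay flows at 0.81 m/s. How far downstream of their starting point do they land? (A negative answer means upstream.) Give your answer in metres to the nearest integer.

Perpendicular speed = 1.740 m/s; crossing time = 318 / 1.740 = 182.759 s.
Net downstream speed = 0.810 m/s.
Drift = 0.810 × 182.759 = 148.034 m (downstream).

148 m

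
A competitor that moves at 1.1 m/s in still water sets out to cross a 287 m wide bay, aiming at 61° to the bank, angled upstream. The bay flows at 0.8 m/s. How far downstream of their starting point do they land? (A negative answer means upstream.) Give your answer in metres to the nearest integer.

80 m

Perpendicular speed = 0.962 m/s; crossing time = 287 / 0.962 = 298.311 s.
Net downstream speed = 0.267 m/s.
Drift = 0.267 × 298.311 = 79.562 m (downstream).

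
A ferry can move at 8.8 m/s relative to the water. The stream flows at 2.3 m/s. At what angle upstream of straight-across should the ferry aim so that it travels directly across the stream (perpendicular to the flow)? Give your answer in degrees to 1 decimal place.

15.2°

To cancel the current, the upstream component of the ferry's velocity must equal the flow: 8.8 sin θ = 2.3.
sin θ = 2.3 / 8.8 = 0.2614.
θ = arcsin(0.2614) = 15.151°.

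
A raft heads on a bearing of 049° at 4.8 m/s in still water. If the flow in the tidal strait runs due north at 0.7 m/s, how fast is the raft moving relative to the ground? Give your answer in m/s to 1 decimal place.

Taking east as x and north as y: velocity relative to the water = (3.623, 3.149) m/s; the water relative to ground = (0.000, 0.700) m/s.
Velocity relative to ground = (3.623, 3.149) + (0.000, 0.700) = (3.623, 3.849) m/s.
Speed = |(3.623, 3.849)| = 5.286 m/s.

5.3 m/s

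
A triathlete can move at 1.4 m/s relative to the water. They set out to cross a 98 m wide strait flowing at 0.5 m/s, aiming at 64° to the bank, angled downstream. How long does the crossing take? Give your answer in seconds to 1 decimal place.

The component of the triathlete's velocity perpendicular to the bank is 1.4 × sin 64° = 1.258 m/s.
The flow acts along the bank and has no component across it.
Time = 98 / 1.258 = 77.882 s.

77.9 s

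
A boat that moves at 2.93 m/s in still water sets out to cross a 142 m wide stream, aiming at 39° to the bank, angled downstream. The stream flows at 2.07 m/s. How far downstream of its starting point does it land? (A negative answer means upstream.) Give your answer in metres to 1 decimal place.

Perpendicular speed = 1.844 m/s; crossing time = 142 / 1.844 = 77.010 s.
Net downstream speed = 4.347 m/s.
Drift = 4.347 × 77.010 = 334.767 m (downstream).

334.8 m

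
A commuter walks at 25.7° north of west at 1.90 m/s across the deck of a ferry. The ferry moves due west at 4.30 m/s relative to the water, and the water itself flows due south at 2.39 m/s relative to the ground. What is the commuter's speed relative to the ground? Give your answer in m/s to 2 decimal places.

6.21 m/s

In east/north components (m/s): commuter relative to ferry = (-1.712, 0.824); ferry relative to water = (-4.300, 0.000); water relative to ground = (0.000, -2.390).
Sum = (-6.012, -1.566) m/s.
Speed = |(-6.012, -1.566)| = 6.213 m/s.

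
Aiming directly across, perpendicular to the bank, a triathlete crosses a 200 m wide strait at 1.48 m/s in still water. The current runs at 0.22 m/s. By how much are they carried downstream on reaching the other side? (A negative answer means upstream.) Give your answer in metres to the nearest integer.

Perpendicular speed = 1.480 m/s; crossing time = 200 / 1.480 = 135.135 s.
Net downstream speed = 0.220 m/s.
Drift = 0.220 × 135.135 = 29.730 m (downstream).

30 m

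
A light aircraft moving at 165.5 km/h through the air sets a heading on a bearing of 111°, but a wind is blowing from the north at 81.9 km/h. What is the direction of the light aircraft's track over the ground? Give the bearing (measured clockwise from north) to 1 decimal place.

132.4°

Taking east as x and north as y: velocity relative to the air = (154.508, -59.310) km/h; the air relative to ground = (0.000, -81.900) km/h.
Velocity relative to ground = (154.508, -59.310) + (0.000, -81.900) = (154.508, -141.210) km/h.
Bearing = atan2(154.51, -141.21) = 132.43° clockwise from north.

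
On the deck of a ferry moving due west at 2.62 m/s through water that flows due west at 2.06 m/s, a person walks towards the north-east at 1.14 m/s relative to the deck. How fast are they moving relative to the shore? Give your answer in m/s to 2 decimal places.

In east/north components (m/s): person relative to ferry = (0.806, 0.806); ferry relative to water = (-2.620, 0.000); water relative to ground = (-2.060, 0.000).
Sum = (-3.874, 0.806) m/s.
Speed = |(-3.874, 0.806)| = 3.957 m/s.

3.96 m/s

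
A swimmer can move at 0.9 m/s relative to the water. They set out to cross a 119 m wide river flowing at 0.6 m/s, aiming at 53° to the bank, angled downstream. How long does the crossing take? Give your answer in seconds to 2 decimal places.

165.56 s

The component of the swimmer's velocity perpendicular to the bank is 0.9 × sin 53° = 0.719 m/s.
The current is parallel to the bank, so it does not affect the crossing time.
Time = 119 / 0.719 = 165.560 s.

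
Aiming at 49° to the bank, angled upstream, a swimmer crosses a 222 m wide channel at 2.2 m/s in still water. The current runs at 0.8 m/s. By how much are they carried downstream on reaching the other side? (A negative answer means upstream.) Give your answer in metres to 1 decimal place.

-86.0 m

Perpendicular speed = 1.660 m/s; crossing time = 222 / 1.660 = 133.706 s.
Net downstream speed = -0.643 m/s.
Drift = -0.643 × 133.706 = -86.017 m (upstream).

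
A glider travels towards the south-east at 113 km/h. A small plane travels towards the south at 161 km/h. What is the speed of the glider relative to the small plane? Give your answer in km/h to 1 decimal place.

Taking east as x and north as y: glider velocity = (79.903, -79.903) km/h; small plane velocity = (0.000, -161.000) km/h.
Velocity of glider relative to small plane = (79.903, -79.903) − (0.000, -161.000) = (79.903, 81.097) km/h.
Magnitude = |(79.903, 81.097)| = 113.847 km/h.

113.8 km/h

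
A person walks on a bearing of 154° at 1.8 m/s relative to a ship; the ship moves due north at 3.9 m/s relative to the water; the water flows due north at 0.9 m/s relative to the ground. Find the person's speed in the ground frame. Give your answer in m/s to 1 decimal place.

3.3 m/s

In east/north components (m/s): person relative to ship = (0.789, -1.618); ship relative to water = (0.000, 3.900); water relative to ground = (0.000, 0.900).
Sum = (0.789, 3.182) m/s.
Speed = |(0.789, 3.182)| = 3.279 m/s.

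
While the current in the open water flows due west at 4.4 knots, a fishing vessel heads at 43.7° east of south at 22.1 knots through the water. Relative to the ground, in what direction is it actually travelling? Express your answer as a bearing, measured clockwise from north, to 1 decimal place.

145.8°

Taking east as x and north as y: velocity relative to the water = (15.269, -15.978) knots; the water relative to ground = (-4.400, 0.000) knots.
Velocity relative to ground = (15.269, -15.978) + (-4.400, 0.000) = (10.869, -15.978) knots.
Bearing = atan2(10.87, -15.98) = 145.78° clockwise from north.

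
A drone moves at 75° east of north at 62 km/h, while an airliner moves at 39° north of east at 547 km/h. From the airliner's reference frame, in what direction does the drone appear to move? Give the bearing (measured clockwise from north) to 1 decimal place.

228.1°

Taking east as x and north as y: drone velocity = (59.887, 16.047) km/h; airliner velocity = (425.099, 344.238) km/h.
Velocity of drone relative to airliner = (59.887, 16.047) − (425.099, 344.238) = (-365.211, -328.191) km/h.
Bearing = atan2(-365.21, -328.19) = 228.06° clockwise from north.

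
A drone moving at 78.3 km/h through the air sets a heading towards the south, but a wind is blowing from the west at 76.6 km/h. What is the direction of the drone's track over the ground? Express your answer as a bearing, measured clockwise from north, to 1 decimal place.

135.6°

Taking east as x and north as y: velocity relative to the air = (0.000, -78.300) km/h; the air relative to ground = (76.600, 0.000) km/h.
Velocity relative to ground = (0.000, -78.300) + (76.600, 0.000) = (76.600, -78.300) km/h.
Bearing = atan2(76.60, -78.30) = 135.63° clockwise from north.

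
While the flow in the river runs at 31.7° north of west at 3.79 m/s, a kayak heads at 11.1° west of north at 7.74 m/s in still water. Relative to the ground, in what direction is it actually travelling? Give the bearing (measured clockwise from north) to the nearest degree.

Taking east as x and north as y: velocity relative to the water = (-1.490, 7.595) m/s; the water relative to ground = (-3.225, 1.992) m/s.
Velocity relative to ground = (-1.490, 7.595) + (-3.225, 1.992) = (-4.715, 9.587) m/s.
Bearing = atan2(-4.71, 9.59) = 333.81° clockwise from north.

334°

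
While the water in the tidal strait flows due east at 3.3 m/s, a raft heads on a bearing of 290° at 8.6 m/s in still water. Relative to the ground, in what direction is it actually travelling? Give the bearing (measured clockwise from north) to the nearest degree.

302°

Taking east as x and north as y: velocity relative to the water = (-8.081, 2.941) m/s; the water relative to ground = (3.300, 0.000) m/s.
Velocity relative to ground = (-8.081, 2.941) + (3.300, 0.000) = (-4.781, 2.941) m/s.
Bearing = atan2(-4.78, 2.94) = 301.60° clockwise from north.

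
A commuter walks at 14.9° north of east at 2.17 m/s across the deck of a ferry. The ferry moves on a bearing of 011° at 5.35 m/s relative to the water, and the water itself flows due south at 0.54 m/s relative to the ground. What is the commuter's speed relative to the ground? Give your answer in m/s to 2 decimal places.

In east/north components (m/s): commuter relative to ferry = (2.097, 0.558); ferry relative to water = (1.021, 5.252); water relative to ground = (0.000, -0.540).
Sum = (3.118, 5.270) m/s.
Speed = |(3.118, 5.270)| = 6.123 m/s.

6.12 m/s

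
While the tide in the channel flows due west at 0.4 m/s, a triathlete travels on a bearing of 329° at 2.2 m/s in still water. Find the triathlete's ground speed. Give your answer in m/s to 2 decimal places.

Taking east as x and north as y: velocity relative to the water = (-1.133, 1.886) m/s; the water relative to ground = (-0.400, 0.000) m/s.
Velocity relative to ground = (-1.133, 1.886) + (-0.400, 0.000) = (-1.533, 1.886) m/s.
Speed = |(-1.533, 1.886)| = 2.430 m/s.

2.43 m/s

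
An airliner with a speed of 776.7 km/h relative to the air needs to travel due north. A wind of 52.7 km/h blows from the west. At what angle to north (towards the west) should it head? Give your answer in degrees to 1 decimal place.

3.9°

The wind pushes perpendicular to the desired track; the heading must have a component into the wind equal to 52.7 km/h: 776.7 sin θ = 52.7.
sin θ = 0.0679, so θ = 3.891°.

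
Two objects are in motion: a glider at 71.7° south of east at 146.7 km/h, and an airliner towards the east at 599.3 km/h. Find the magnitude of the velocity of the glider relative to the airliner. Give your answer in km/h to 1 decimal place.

570.5 km/h

Taking east as x and north as y: glider velocity = (46.063, -139.281) km/h; airliner velocity = (599.300, 0.000) km/h.
Velocity of glider relative to airliner = (46.063, -139.281) − (599.300, 0.000) = (-553.237, -139.281) km/h.
Magnitude = |(-553.237, -139.281)| = 570.500 km/h.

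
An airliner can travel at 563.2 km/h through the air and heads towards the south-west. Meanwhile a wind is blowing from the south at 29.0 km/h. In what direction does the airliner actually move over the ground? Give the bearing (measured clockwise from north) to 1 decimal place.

Taking east as x and north as y: velocity relative to the air = (-398.243, -398.243) km/h; the air relative to ground = (0.000, 29.000) km/h.
Velocity relative to ground = (-398.243, -398.243) + (0.000, 29.000) = (-398.243, -369.243) km/h.
Bearing = atan2(-398.24, -369.24) = 227.16° clockwise from north.

227.2°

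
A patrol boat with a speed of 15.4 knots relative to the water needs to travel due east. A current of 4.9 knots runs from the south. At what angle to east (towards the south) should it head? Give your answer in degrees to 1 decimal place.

The current pushes perpendicular to the desired track; the heading must have a component into the current equal to 4.9 knots: 15.4 sin θ = 4.9.
sin θ = 0.3182, so θ = 18.553°.

18.6°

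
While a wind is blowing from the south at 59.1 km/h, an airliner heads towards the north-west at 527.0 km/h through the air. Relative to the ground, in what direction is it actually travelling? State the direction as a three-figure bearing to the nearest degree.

319°

Taking east as x and north as y: velocity relative to the air = (-372.645, 372.645) km/h; the air relative to ground = (0.000, 59.100) km/h.
Velocity relative to ground = (-372.645, 372.645) + (0.000, 59.100) = (-372.645, 431.745) km/h.
Bearing = atan2(-372.65, 431.75) = 319.20° clockwise from north.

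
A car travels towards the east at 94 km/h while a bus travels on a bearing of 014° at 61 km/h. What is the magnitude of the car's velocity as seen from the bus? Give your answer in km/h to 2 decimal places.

98.91 km/h

Taking east as x and north as y: car velocity = (94.000, 0.000) km/h; bus velocity = (14.757, 59.188) km/h.
Velocity of car relative to bus = (94.000, 0.000) − (14.757, 59.188) = (79.243, -59.188) km/h.
Magnitude = |(79.243, -59.188)| = 98.907 km/h.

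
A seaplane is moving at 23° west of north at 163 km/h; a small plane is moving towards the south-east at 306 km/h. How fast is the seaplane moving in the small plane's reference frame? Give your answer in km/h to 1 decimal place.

Taking east as x and north as y: seaplane velocity = (-63.689, 150.042) km/h; small plane velocity = (216.375, -216.375) km/h.
Velocity of seaplane relative to small plane = (-63.689, 150.042) − (216.375, -216.375) = (-280.064, 366.417) km/h.
Magnitude = |(-280.064, 366.417)| = 461.191 km/h.

461.2 km/h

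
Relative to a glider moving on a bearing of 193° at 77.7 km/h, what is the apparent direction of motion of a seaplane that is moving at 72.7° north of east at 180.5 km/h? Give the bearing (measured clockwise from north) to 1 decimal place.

Taking east as x and north as y: seaplane velocity = (53.676, 172.334) km/h; glider velocity = (-17.479, -75.709) km/h.
Velocity of seaplane relative to glider = (53.676, 172.334) − (-17.479, -75.709) = (71.155, 248.043) km/h.
Bearing = atan2(71.15, 248.04) = 16.01° clockwise from north.

016.0°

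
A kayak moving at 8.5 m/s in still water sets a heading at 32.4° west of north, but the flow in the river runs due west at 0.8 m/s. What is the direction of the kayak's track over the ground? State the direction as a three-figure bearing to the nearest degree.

Taking east as x and north as y: velocity relative to the water = (-4.555, 7.177) m/s; the water relative to ground = (-0.800, 0.000) m/s.
Velocity relative to ground = (-4.555, 7.177) + (-0.800, 0.000) = (-5.355, 7.177) m/s.
Bearing = atan2(-5.35, 7.18) = 323.27° clockwise from north.

323°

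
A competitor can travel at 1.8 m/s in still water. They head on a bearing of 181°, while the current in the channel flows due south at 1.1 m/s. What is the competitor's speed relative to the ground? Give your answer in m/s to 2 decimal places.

Taking east as x and north as y: velocity relative to the water = (-0.031, -1.800) m/s; the water relative to ground = (0.000, -1.100) m/s.
Velocity relative to ground = (-0.031, -1.800) + (0.000, -1.100) = (-0.031, -2.900) m/s.
Speed = |(-0.031, -2.900)| = 2.900 m/s.

2.90 m/s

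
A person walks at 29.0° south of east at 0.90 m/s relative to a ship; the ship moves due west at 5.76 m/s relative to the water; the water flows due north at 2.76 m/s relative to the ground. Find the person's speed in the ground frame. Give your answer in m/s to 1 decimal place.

In east/north components (m/s): person relative to ship = (0.787, -0.436); ship relative to water = (-5.760, 0.000); water relative to ground = (0.000, 2.760).
Sum = (-4.973, 2.324) m/s.
Speed = |(-4.973, 2.324)| = 5.489 m/s.

5.5 m/s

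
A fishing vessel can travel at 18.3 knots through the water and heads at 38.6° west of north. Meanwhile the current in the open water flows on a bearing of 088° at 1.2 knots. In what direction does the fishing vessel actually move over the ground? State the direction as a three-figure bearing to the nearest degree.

Taking east as x and north as y: velocity relative to the water = (-11.417, 14.302) knots; the water relative to ground = (1.199, 0.042) knots.
Velocity relative to ground = (-11.417, 14.302) + (1.199, 0.042) = (-10.218, 14.344) knots.
Bearing = atan2(-10.22, 14.34) = 324.54° clockwise from north.

325°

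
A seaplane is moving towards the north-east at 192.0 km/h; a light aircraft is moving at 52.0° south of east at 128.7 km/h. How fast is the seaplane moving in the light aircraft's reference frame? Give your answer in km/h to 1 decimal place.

243.8 km/h

Taking east as x and north as y: seaplane velocity = (135.765, 135.765) km/h; light aircraft velocity = (79.236, -101.417) km/h.
Velocity of seaplane relative to light aircraft = (135.765, 135.765) − (79.236, -101.417) = (56.529, 237.181) km/h.
Magnitude = |(56.529, 237.181)| = 243.825 km/h.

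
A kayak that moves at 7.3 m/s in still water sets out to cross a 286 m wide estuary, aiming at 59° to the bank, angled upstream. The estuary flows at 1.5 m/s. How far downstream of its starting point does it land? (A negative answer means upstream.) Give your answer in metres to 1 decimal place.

-103.3 m

Perpendicular speed = 6.257 m/s; crossing time = 286 / 6.257 = 45.706 s.
Net downstream speed = -2.260 m/s.
Drift = -2.260 × 45.706 = -103.286 m (upstream).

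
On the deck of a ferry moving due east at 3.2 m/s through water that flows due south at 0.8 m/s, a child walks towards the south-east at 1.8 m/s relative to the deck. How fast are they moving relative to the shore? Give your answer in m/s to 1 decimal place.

In east/north components (m/s): child relative to ferry = (1.273, -1.273); ferry relative to water = (3.200, 0.000); water relative to ground = (0.000, -0.800).
Sum = (4.473, -2.073) m/s.
Speed = |(4.473, -2.073)| = 4.930 m/s.

4.9 m/s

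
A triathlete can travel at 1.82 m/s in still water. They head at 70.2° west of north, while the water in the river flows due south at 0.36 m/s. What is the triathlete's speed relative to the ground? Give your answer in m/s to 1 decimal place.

Taking east as x and north as y: velocity relative to the water = (-1.712, 0.617) m/s; the water relative to ground = (0.000, -0.360) m/s.
Velocity relative to ground = (-1.712, 0.617) + (0.000, -0.360) = (-1.712, 0.257) m/s.
Speed = |(-1.712, 0.257)| = 1.732 m/s.

1.7 m/s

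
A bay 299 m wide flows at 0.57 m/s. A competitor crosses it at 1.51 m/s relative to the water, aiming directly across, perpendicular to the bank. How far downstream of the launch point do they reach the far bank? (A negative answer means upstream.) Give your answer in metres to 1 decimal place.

112.9 m

Perpendicular speed = 1.510 m/s; crossing time = 299 / 1.510 = 198.013 s.
Net downstream speed = 0.570 m/s.
Drift = 0.570 × 198.013 = 112.868 m (downstream).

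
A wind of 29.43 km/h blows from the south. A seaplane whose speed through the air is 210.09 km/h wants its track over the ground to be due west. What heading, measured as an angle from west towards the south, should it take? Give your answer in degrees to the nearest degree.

8°

The wind pushes perpendicular to the desired track; the heading must have a component into the wind equal to 29.43 km/h: 210.09 sin θ = 29.43.
sin θ = 0.1401, so θ = 8.053°.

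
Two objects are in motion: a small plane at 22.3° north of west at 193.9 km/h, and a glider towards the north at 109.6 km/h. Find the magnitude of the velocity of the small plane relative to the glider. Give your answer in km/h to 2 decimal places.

Taking east as x and north as y: small plane velocity = (-179.398, 73.577) km/h; glider velocity = (0.000, 109.600) km/h.
Velocity of small plane relative to glider = (-179.398, 73.577) − (0.000, 109.600) = (-179.398, -36.023) km/h.
Magnitude = |(-179.398, -36.023)| = 182.979 km/h.

182.98 km/h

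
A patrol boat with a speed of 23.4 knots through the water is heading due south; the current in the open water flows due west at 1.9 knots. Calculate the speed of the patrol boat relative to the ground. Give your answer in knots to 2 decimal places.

Taking east as x and north as y: velocity relative to the water = (0.000, -23.400) knots; the water relative to ground = (-1.900, 0.000) knots.
Velocity relative to ground = (0.000, -23.400) + (-1.900, 0.000) = (-1.900, -23.400) knots.
Speed = |(-1.900, -23.400)| = 23.477 knots.

23.48 knots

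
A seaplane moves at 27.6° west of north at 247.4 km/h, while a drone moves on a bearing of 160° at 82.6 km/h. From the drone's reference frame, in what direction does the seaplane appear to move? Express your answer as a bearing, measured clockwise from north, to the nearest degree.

334°

Taking east as x and north as y: seaplane velocity = (-114.619, 219.247) km/h; drone velocity = (28.251, -77.619) km/h.
Velocity of seaplane relative to drone = (-114.619, 219.247) − (28.251, -77.619) = (-142.870, 296.865) km/h.
Bearing = atan2(-142.87, 296.87) = 334.30° clockwise from north.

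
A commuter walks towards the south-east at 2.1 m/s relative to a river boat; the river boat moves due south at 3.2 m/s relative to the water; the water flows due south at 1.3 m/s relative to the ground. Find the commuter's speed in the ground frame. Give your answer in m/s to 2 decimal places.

6.17 m/s

In east/north components (m/s): commuter relative to river boat = (1.485, -1.485); river boat relative to water = (0.000, -3.200); water relative to ground = (0.000, -1.300).
Sum = (1.485, -5.985) m/s.
Speed = |(1.485, -5.985)| = 6.166 m/s.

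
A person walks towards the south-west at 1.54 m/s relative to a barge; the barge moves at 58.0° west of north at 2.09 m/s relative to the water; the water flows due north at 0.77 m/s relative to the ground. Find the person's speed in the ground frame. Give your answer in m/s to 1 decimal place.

In east/north components (m/s): person relative to barge = (-1.089, -1.089); barge relative to water = (-1.772, 1.108); water relative to ground = (0.000, 0.770).
Sum = (-2.861, 0.789) m/s.
Speed = |(-2.861, 0.789)| = 2.968 m/s.

3.0 m/s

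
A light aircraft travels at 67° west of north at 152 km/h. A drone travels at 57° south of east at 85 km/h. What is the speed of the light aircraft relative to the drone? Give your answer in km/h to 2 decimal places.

Taking east as x and north as y: light aircraft velocity = (-139.917, 59.391) km/h; drone velocity = (46.294, -71.287) km/h.
Velocity of light aircraft relative to drone = (-139.917, 59.391) − (46.294, -71.287) = (-186.211, 130.678) km/h.
Magnitude = |(-186.211, 130.678)| = 227.489 km/h.

227.49 km/h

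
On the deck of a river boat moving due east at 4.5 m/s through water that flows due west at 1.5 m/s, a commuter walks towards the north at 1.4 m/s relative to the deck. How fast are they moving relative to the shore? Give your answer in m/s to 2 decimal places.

3.31 m/s

In east/north components (m/s): commuter relative to river boat = (0.000, 1.400); river boat relative to water = (4.500, 0.000); water relative to ground = (-1.500, 0.000).
Sum = (3.000, 1.400) m/s.
Speed = |(3.000, 1.400)| = 3.311 m/s.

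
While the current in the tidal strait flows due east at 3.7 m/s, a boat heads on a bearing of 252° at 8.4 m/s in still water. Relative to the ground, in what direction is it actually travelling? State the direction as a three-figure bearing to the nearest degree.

239°

Taking east as x and north as y: velocity relative to the water = (-7.989, -2.596) m/s; the water relative to ground = (3.700, 0.000) m/s.
Velocity relative to ground = (-7.989, -2.596) + (3.700, 0.000) = (-4.289, -2.596) m/s.
Bearing = atan2(-4.29, -2.60) = 238.82° clockwise from north.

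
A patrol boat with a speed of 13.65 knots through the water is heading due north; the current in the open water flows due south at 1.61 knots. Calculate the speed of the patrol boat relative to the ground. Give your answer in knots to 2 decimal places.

12.04 knots

Taking east as x and north as y: velocity relative to the water = (0.000, 13.650) knots; the water relative to ground = (0.000, -1.610) knots.
Velocity relative to ground = (0.000, 13.650) + (0.000, -1.610) = (0.000, 12.040) knots.
Speed = |(0.000, 12.040)| = 12.040 knots.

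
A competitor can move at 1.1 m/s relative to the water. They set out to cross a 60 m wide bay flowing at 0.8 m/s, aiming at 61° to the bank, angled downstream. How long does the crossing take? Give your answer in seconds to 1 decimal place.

62.4 s

The component of the competitor's velocity perpendicular to the bank is 1.1 × sin 61° = 0.962 m/s.
The flow acts along the bank and has no component across it.
Time = 60 / 0.962 = 62.365 s.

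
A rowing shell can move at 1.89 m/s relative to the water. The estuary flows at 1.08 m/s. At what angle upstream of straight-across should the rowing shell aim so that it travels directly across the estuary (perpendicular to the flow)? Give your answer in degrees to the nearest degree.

To cancel the current, the upstream component of the rowing shell's velocity must equal the flow: 1.89 sin θ = 1.08.
sin θ = 1.08 / 1.89 = 0.5714.
θ = arcsin(0.5714) = 34.850°.

35°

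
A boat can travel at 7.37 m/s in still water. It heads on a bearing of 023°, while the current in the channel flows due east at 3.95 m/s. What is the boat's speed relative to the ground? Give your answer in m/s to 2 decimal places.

9.63 m/s

Taking east as x and north as y: velocity relative to the water = (2.880, 6.784) m/s; the water relative to ground = (3.950, 0.000) m/s.
Velocity relative to ground = (2.880, 6.784) + (3.950, 0.000) = (6.830, 6.784) m/s.
Speed = |(6.830, 6.784)| = 9.626 m/s.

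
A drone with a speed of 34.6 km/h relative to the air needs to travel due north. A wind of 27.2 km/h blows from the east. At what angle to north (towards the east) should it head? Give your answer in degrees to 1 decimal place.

51.8°

The wind pushes perpendicular to the desired track; the heading must have a component into the wind equal to 27.2 km/h: 34.6 sin θ = 27.2.
sin θ = 0.7861, so θ = 51.825°.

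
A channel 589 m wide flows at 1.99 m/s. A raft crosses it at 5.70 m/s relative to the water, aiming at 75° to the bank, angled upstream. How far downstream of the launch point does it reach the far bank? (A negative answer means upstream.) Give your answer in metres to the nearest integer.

55 m

Perpendicular speed = 5.506 m/s; crossing time = 589 / 5.506 = 106.979 s.
Net downstream speed = 0.515 m/s.
Drift = 0.515 × 106.979 = 55.065 m (downstream).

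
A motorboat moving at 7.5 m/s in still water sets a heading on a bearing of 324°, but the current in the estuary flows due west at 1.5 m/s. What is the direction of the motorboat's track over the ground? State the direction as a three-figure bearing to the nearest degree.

Taking east as x and north as y: velocity relative to the water = (-4.408, 6.068) m/s; the water relative to ground = (-1.500, 0.000) m/s.
Velocity relative to ground = (-4.408, 6.068) + (-1.500, 0.000) = (-5.908, 6.068) m/s.
Bearing = atan2(-5.91, 6.07) = 315.76° clockwise from north.

316°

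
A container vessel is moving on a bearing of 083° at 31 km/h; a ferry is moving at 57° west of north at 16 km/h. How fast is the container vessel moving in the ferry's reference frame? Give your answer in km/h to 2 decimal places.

44.46 km/h

Taking east as x and north as y: container vessel velocity = (30.769, 3.778) km/h; ferry velocity = (-13.419, 8.714) km/h.
Velocity of container vessel relative to ferry = (30.769, 3.778) − (-13.419, 8.714) = (44.188, -4.936) km/h.
Magnitude = |(44.188, -4.936)| = 44.463 km/h.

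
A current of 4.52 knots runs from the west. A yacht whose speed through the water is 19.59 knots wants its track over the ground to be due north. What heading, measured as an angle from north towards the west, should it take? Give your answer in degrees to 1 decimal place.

13.3°

The current pushes perpendicular to the desired track; the heading must have a component into the current equal to 4.52 knots: 19.59 sin θ = 4.52.
sin θ = 0.2307, so θ = 13.340°.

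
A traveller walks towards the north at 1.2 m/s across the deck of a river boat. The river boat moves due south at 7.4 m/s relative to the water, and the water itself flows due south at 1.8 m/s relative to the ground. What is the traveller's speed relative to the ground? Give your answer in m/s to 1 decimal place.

8.0 m/s

In east/north components (m/s): traveller relative to river boat = (0.000, 1.200); river boat relative to water = (0.000, -7.400); water relative to ground = (0.000, -1.800).
Sum = (0.000, -8.000) m/s.
Speed = |(0.000, -8.000)| = 8.000 m/s.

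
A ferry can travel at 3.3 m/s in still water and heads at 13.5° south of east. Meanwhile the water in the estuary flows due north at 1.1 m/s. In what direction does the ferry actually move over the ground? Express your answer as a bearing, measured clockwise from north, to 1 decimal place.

084.1°

Taking east as x and north as y: velocity relative to the water = (3.209, -0.770) m/s; the water relative to ground = (0.000, 1.100) m/s.
Velocity relative to ground = (3.209, -0.770) + (0.000, 1.100) = (3.209, 0.330) m/s.
Bearing = atan2(3.21, 0.33) = 84.13° clockwise from north.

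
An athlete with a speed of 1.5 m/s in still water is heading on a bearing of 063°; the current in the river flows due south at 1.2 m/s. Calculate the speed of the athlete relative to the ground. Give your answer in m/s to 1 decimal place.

1.4 m/s

Taking east as x and north as y: velocity relative to the water = (1.337, 0.681) m/s; the water relative to ground = (0.000, -1.200) m/s.
Velocity relative to ground = (1.337, 0.681) + (0.000, -1.200) = (1.337, -0.519) m/s.
Speed = |(1.337, -0.519)| = 1.434 m/s.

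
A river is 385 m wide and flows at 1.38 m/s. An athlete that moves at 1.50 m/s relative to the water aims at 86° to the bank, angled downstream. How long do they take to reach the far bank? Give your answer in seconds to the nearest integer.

The component of the athlete's velocity perpendicular to the bank is 1.50 × sin 86° = 1.496 m/s.
The flow acts along the bank and has no component across it.
Time = 385 / 1.496 = 257.293 s.

257 s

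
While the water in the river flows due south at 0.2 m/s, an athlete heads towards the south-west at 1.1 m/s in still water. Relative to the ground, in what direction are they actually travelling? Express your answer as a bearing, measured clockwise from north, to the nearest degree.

Taking east as x and north as y: velocity relative to the water = (-0.778, -0.778) m/s; the water relative to ground = (0.000, -0.200) m/s.
Velocity relative to ground = (-0.778, -0.778) + (0.000, -0.200) = (-0.778, -0.978) m/s.
Bearing = atan2(-0.78, -0.98) = 218.50° clockwise from north.

219°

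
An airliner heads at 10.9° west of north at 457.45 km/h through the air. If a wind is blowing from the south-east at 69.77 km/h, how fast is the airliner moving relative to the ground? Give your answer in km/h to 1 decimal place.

Taking east as x and north as y: velocity relative to the air = (-86.502, 449.197) km/h; the air relative to ground = (-49.335, 49.335) km/h.
Velocity relative to ground = (-86.502, 449.197) + (-49.335, 49.335) = (-135.837, 498.532) km/h.
Speed = |(-135.837, 498.532)| = 516.706 km/h.

516.7 km/h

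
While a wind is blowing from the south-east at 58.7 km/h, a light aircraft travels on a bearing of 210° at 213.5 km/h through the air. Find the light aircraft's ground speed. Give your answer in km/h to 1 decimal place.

206.3 km/h

Taking east as x and north as y: velocity relative to the air = (-106.750, -184.896) km/h; the air relative to ground = (-41.507, 41.507) km/h.
Velocity relative to ground = (-106.750, -184.896) + (-41.507, 41.507) = (-148.257, -143.389) km/h.
Speed = |(-148.257, -143.389)| = 206.254 km/h.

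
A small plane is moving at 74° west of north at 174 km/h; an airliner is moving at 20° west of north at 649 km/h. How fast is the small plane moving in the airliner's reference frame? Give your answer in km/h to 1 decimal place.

564.6 km/h

Taking east as x and north as y: small plane velocity = (-167.260, 47.961) km/h; airliner velocity = (-221.971, 609.861) km/h.
Velocity of small plane relative to airliner = (-167.260, 47.961) − (-221.971, 609.861) = (54.712, -561.900) km/h.
Magnitude = |(54.712, -561.900)| = 564.557 km/h.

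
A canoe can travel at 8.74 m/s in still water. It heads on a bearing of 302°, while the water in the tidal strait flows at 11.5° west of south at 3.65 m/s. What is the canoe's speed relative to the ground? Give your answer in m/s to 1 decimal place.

Taking east as x and north as y: velocity relative to the water = (-7.412, 4.631) m/s; the water relative to ground = (-0.728, -3.577) m/s.
Velocity relative to ground = (-7.412, 4.631) + (-0.728, -3.577) = (-8.140, 1.055) m/s.
Speed = |(-8.140, 1.055)| = 8.208 m/s.

8.2 m/s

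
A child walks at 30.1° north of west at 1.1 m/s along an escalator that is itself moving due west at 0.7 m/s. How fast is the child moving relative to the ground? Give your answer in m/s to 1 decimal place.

1.7 m/s

Taking east as x and north as y: escalator velocity = (-0.700, 0.000) m/s; child velocity relative to escalator = (-0.952, 0.552) m/s.
Velocity relative to ground = (-0.700, 0.000) + (-0.952, 0.552) = (-1.652, 0.552) m/s.
Speed = |(-1.652, 0.552)| = 1.741 m/s.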